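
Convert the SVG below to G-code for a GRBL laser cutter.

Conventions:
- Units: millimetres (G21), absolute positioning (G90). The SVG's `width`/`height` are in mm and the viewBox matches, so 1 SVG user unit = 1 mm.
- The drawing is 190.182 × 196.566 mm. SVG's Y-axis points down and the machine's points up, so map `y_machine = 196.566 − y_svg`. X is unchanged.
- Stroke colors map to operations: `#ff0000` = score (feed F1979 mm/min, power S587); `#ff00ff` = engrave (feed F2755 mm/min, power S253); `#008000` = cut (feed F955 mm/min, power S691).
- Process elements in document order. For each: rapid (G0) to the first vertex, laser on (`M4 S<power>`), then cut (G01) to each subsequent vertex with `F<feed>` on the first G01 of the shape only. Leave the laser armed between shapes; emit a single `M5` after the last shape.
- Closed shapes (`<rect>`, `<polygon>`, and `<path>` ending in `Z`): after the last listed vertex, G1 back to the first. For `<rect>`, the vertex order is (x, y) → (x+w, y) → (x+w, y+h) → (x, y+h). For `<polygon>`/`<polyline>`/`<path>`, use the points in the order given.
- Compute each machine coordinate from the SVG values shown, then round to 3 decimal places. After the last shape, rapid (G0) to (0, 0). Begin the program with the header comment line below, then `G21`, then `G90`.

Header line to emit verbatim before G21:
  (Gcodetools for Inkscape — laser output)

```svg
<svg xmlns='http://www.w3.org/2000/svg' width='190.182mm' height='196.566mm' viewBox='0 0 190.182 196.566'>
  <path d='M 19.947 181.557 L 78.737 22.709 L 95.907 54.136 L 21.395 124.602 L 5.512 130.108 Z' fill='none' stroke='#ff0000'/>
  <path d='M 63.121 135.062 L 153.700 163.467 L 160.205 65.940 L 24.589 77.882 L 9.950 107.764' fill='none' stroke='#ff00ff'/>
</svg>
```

(Gcodetools for Inkscape — laser output)
G21
G90
G0 X19.947 Y15.009
M4 S587
G01 X78.737 Y173.857 F1979
G01 X95.907 Y142.430
G01 X21.395 Y71.964
G01 X5.512 Y66.458
G01 X19.947 Y15.009
G0 X63.121 Y61.504
M4 S253
G01 X153.700 Y33.099 F2755
G01 X160.205 Y130.626
G01 X24.589 Y118.684
G01 X9.950 Y88.802
M5
G0 X0.000 Y0.000

Since the viewBox matches the mm dimensions, user units are millimetres directly. The only transform is the Y-flip y_m = 196.566 − y_svg.

Shape 1 is a closed polygon drawn with `<path>`. Its stroke #ff0000 means score at S587, F1979. After flipping Y the toolpath is (19.947,15.009) → (78.737,173.857) → (95.907,142.430) → (21.395,71.964) → (5.512,66.458) → (19.947,15.009), returning to the start.

Shape 2 is a open polyline drawn with `<path>`. Its stroke #ff00ff means engrave at S253, F2755. After flipping Y the toolpath is (63.121,61.504) → (153.700,33.099) → (160.205,130.626) → (24.589,118.684) → (9.950,88.802).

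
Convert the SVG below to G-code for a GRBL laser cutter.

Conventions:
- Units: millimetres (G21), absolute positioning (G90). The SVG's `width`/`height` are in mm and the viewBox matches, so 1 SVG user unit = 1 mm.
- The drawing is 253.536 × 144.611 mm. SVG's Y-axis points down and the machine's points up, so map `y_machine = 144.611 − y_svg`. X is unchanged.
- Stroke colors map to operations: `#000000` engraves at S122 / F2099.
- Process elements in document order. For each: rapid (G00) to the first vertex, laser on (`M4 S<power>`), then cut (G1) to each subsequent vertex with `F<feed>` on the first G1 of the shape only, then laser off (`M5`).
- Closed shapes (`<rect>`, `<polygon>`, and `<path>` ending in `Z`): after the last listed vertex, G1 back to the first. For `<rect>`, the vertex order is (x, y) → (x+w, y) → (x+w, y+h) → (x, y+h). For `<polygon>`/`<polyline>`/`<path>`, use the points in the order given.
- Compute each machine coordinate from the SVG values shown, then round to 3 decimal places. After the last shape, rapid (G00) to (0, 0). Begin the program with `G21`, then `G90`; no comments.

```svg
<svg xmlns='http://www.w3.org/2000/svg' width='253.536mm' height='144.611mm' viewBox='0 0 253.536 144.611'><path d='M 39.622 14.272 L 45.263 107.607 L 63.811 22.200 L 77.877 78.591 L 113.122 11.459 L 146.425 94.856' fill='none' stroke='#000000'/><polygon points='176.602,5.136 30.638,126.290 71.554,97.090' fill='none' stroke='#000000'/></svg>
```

viewBox `0 0 253.536 144.611` with mm width/height → 1 unit = 1 mm. Flip: y_m = 144.611 − y_svg.

**Shape 1** — `<path>` open polyline, stroke `#000000` → engrave (S122, F2099). Machine vertices: (39.622,130.339) → (45.263,37.004) → (63.811,122.411) → (77.877,66.020) → (113.122,133.152) → (146.425,49.755). Open path.

**Shape 2** — `<polygon>` closed polygon, stroke `#000000` → engrave (S122, F2099). Machine vertices: (176.602,139.475) → (30.638,18.321) → (71.554,47.521) → (176.602,139.475). Closed: final G1 returns to the first vertex.

G21
G90
G00 X39.622 Y130.339
M4 S122
G1 X45.263 Y37.004 F2099
G1 X63.811 Y122.411
G1 X77.877 Y66.020
G1 X113.122 Y133.152
G1 X146.425 Y49.755
M5
G00 X176.602 Y139.475
M4 S122
G1 X30.638 Y18.321 F2099
G1 X71.554 Y47.521
G1 X176.602 Y139.475
M5
G00 X0.000 Y0.000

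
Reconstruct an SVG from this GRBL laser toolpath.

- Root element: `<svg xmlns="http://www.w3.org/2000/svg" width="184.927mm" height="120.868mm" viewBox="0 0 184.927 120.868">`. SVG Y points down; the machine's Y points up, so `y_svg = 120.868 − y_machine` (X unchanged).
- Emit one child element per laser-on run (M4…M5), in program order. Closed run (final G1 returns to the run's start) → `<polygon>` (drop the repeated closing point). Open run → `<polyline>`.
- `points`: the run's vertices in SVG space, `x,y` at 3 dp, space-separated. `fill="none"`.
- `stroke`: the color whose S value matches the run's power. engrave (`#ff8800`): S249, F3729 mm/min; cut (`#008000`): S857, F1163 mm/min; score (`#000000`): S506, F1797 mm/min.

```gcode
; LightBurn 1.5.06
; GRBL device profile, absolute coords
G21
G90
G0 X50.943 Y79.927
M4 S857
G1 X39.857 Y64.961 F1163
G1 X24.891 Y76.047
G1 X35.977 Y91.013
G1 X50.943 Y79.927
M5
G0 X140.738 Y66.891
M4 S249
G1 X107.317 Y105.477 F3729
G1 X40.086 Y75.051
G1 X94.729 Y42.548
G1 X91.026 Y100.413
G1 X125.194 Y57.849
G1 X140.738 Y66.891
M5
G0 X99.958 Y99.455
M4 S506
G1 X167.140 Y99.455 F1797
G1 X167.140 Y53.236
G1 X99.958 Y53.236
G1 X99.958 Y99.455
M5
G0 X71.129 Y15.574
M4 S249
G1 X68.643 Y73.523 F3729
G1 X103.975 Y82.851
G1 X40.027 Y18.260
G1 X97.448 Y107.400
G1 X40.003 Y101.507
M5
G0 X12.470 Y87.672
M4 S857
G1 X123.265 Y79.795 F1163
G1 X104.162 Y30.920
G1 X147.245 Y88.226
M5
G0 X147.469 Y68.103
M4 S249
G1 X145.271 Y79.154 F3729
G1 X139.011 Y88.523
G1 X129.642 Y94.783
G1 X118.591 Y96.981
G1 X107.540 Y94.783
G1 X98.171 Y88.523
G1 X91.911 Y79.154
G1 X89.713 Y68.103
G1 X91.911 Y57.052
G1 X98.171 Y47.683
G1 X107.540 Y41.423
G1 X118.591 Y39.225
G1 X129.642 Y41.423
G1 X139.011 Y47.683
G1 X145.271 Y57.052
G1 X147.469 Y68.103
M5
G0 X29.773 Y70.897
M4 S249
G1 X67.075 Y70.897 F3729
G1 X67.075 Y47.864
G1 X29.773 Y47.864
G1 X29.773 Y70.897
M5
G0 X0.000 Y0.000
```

<svg xmlns="http://www.w3.org/2000/svg" width="184.927mm" height="120.868mm" viewBox="0 0 184.927 120.868">
  <polygon points="50.943,40.941 39.857,55.907 24.891,44.821 35.977,29.855" fill="none" stroke="#008000"/>
  <polygon points="140.738,53.977 107.317,15.391 40.086,45.817 94.729,78.320 91.026,20.455 125.194,63.019" fill="none" stroke="#ff8800"/>
  <polygon points="99.958,21.413 167.140,21.413 167.140,67.632 99.958,67.632" fill="none" stroke="#000000"/>
  <polyline points="71.129,105.294 68.643,47.345 103.975,38.017 40.027,102.608 97.448,13.468 40.003,19.361" fill="none" stroke="#ff8800"/>
  <polyline points="12.470,33.196 123.265,41.073 104.162,89.948 147.245,32.642" fill="none" stroke="#008000"/>
  <polygon points="147.469,52.765 145.271,41.714 139.011,32.345 129.642,26.085 118.591,23.887 107.540,26.085 98.171,32.345 91.911,41.714 89.713,52.765 91.911,63.816 98.171,73.185 107.540,79.445 118.591,81.643 129.642,79.445 139.011,73.185 145.271,63.816" fill="none" stroke="#ff8800"/>
  <polygon points="29.773,49.971 67.075,49.971 67.075,73.004 29.773,73.004" fill="none" stroke="#ff8800"/>
</svg>

Each laser-on run becomes one SVG element. Flip Y back into SVG space with y_svg = 120.868 − y_machine.

Run 1: S857 ⇒ cut layer `#008000`. The run returns to its start, so emit a `<polygon>` with points (Y-flipped): 50.943,40.941 39.857,55.907 24.891,44.821 35.977,29.855.

Run 2: the run's S249 means `#ff8800` (engrave). The run returns to its start, so emit a `<polygon>` with points (Y-flipped): 140.738,53.977 107.317,15.391 40.086,45.817 94.729,78.320 91.026,20.455 125.194,63.019.

Run 3: the run's S506 means `#000000` (score). The run returns to its start, so emit a `<polygon>` with points (Y-flipped): 99.958,21.413 167.140,21.413 167.140,67.632 99.958,67.632.

Run 4: the run's S249 means `#ff8800` (engrave). The run is open, so emit a `<polyline>` with points (Y-flipped): 71.129,105.294 68.643,47.345 103.975,38.017 40.027,102.608 97.448,13.468 40.003,19.361.

Run 5: S857 ⇒ cut layer `#008000`. The run is open, so emit a `<polyline>` with points (Y-flipped): 12.470,33.196 123.265,41.073 104.162,89.948 147.245,32.642.

Run 6: the run's S249 means `#ff8800` (engrave). The run returns to its start, so emit a `<polygon>` with points (Y-flipped): 147.469,52.765 145.271,41.714 139.011,32.345 129.642,26.085 118.591,23.887 107.540,26.085 98.171,32.345 91.911,41.714 89.713,52.765 91.911,63.816 98.171,73.185 107.540,79.445 118.591,81.643 129.642,79.445 139.011,73.185 145.271,63.816.

Run 7: S249 ⇒ engrave layer `#ff8800`. The run returns to its start, so emit a `<polygon>` with points (Y-flipped): 29.773,49.971 67.075,49.971 67.075,73.004 29.773,73.004.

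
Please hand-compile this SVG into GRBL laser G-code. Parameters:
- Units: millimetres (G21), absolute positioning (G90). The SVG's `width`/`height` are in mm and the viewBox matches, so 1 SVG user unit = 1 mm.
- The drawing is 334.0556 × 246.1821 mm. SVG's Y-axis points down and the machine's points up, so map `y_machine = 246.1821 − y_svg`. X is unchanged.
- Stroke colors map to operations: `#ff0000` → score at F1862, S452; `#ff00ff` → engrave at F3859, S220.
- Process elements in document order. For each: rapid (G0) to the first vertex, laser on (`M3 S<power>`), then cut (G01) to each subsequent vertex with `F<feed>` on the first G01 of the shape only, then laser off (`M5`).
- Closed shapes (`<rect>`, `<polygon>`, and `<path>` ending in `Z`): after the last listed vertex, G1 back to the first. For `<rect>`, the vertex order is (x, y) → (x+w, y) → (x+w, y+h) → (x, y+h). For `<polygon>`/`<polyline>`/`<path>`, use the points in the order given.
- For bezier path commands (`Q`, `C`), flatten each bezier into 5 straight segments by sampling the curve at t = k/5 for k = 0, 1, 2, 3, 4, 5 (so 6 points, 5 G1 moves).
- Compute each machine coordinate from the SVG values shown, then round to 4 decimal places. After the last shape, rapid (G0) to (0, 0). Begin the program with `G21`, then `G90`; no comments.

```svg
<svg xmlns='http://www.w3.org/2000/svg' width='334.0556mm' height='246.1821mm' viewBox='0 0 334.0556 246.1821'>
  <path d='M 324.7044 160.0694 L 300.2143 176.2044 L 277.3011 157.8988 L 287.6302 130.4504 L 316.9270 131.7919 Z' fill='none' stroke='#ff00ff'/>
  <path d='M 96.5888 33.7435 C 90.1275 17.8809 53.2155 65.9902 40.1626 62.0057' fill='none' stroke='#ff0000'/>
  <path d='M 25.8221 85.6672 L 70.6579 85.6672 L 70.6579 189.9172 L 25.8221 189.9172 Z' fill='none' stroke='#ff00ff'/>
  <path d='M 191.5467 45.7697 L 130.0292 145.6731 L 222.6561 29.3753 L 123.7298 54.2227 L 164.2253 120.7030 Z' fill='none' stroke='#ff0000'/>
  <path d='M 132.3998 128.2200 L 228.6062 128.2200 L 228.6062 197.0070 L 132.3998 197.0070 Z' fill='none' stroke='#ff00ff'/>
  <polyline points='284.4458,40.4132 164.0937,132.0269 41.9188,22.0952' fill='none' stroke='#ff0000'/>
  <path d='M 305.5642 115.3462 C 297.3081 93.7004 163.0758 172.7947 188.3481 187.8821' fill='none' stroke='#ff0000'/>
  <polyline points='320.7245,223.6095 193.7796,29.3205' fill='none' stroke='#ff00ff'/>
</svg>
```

viewBox `0 0 334.0556 246.1821` with mm width/height → 1 unit = 1 mm. Flip: y_m = 246.1821 − y_svg.

**Shape 1** — `<path>` regular polygon, stroke `#ff00ff` → engrave (S220, F3859). Machine vertices: (324.7044,86.1127) → (300.2143,69.9777) → (277.3011,88.2833) → (287.6302,115.7317) → (316.9270,114.3902) → (324.7044,86.1127). Closed: final G1 returns to the first vertex.

**Shape 2** — `<path>` cubic bezier, stroke `#ff0000` → score (S452, F1862). Control points (SVG): P0=(96.5888,33.7435), P1=(90.1275,17.8809), P2=(53.2155,65.9902), P3=(40.1626,62.0057); sampled at t=k/5. Machine vertices: (96.5888,212.4386) → (89.4924,215.2081) → (77.6947,208.1954) → (63.8026,196.9718) → (50.4230,187.1084) → (40.1626,184.1764). Open path.

**Shape 3** — `<path>` rectangle, stroke `#ff00ff` → engrave (S220, F3859). Machine vertices: (25.8221,160.5149) → (70.6579,160.5149) → (70.6579,56.2649) → (25.8221,56.2649) → (25.8221,160.5149). Closed: final G1 returns to the first vertex.

**Shape 4** — `<path>` closed polygon, stroke `#ff0000` → score (S452, F1862). Machine vertices: (191.5467,200.4124) → (130.0292,100.5090) → (222.6561,216.8068) → (123.7298,191.9594) → (164.2253,125.4791) → (191.5467,200.4124). Closed: final G1 returns to the first vertex.

**Shape 5** — `<path>` rectangle, stroke `#ff00ff` → engrave (S220, F3859). Machine vertices: (132.3998,117.9621) → (228.6062,117.9621) → (228.6062,49.1751) → (132.3998,49.1751) → (132.3998,117.9621). Closed: final G1 returns to the first vertex.

**Shape 6** — `<polyline>` open polyline, stroke `#ff0000` → score (S452, F1862). Machine vertices: (284.4458,205.7689) → (164.0937,114.1552) → (41.9188,224.0869). Open path.

**Shape 7** — `<path>` cubic bezier, stroke `#ff0000` → score (S452, F1862). Control points (SVG): P0=(305.5642,115.3462), P1=(297.3081,93.7004), P2=(163.0758,172.7947), P3=(188.3481,187.8821); sampled at t=k/5. Machine vertices: (305.5642,130.8359) → (287.7772,133.0525) → (253.4591,118.9994) → (216.3128,96.5844) → (190.0414,73.7153) → (188.3481,58.3000). Open path.

**Shape 8** — `<polyline>` line segment, stroke `#ff00ff` → engrave (S220, F3859). Machine vertices: (320.7245,22.5726) → (193.7796,216.8616). Open path.

G21
G90
G0 X324.7044 Y86.1127
M3 S220
G01 X300.2143 Y69.9777 F3859
G01 X277.3011 Y88.2833
G01 X287.6302 Y115.7317
G01 X316.9270 Y114.3902
G01 X324.7044 Y86.1127
M5
G0 X96.5888 Y212.4386
M3 S452
G01 X89.4924 Y215.2081 F1862
G01 X77.6947 Y208.1954
G01 X63.8026 Y196.9718
G01 X50.4230 Y187.1084
G01 X40.1626 Y184.1764
M5
G0 X25.8221 Y160.5149
M3 S220
G01 X70.6579 Y160.5149 F3859
G01 X70.6579 Y56.2649
G01 X25.8221 Y56.2649
G01 X25.8221 Y160.5149
M5
G0 X191.5467 Y200.4124
M3 S452
G01 X130.0292 Y100.5090 F1862
G01 X222.6561 Y216.8068
G01 X123.7298 Y191.9594
G01 X164.2253 Y125.4791
G01 X191.5467 Y200.4124
M5
G0 X132.3998 Y117.9621
M3 S220
G01 X228.6062 Y117.9621 F3859
G01 X228.6062 Y49.1751
G01 X132.3998 Y49.1751
G01 X132.3998 Y117.9621
M5
G0 X284.4458 Y205.7689
M3 S452
G01 X164.0937 Y114.1552 F1862
G01 X41.9188 Y224.0869
M5
G0 X305.5642 Y130.8359
M3 S452
G01 X287.7772 Y133.0525 F1862
G01 X253.4591 Y118.9994
G01 X216.3128 Y96.5844
G01 X190.0414 Y73.7153
G01 X188.3481 Y58.3000
M5
G0 X320.7245 Y22.5726
M3 S220
G01 X193.7796 Y216.8616 F3859
M5
G0 X0.0000 Y0.0000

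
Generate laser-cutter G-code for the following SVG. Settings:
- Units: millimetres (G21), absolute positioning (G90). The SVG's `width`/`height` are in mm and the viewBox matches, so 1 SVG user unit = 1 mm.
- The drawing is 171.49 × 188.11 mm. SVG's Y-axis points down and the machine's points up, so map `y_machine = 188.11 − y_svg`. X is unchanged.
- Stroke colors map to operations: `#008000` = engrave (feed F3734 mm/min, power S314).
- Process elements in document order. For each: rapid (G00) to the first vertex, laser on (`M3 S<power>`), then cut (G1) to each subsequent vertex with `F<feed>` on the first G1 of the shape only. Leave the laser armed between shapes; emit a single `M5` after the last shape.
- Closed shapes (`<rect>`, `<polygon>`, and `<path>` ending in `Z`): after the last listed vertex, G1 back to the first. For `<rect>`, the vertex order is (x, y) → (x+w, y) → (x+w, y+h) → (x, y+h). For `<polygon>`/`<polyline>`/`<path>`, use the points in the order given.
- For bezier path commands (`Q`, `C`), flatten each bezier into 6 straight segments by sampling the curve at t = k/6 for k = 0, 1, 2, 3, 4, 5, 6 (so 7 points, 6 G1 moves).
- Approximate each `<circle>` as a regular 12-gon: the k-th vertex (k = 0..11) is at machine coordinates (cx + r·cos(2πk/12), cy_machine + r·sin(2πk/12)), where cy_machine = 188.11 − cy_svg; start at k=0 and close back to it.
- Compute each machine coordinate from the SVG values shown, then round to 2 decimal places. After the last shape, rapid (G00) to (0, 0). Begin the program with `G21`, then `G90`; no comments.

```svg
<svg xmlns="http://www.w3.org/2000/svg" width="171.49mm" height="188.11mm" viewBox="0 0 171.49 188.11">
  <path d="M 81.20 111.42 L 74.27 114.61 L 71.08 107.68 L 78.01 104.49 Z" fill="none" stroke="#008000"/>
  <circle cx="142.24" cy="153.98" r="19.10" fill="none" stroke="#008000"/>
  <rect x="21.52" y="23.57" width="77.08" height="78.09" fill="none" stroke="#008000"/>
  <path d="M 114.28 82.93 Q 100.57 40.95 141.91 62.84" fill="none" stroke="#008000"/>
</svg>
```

G21
G90
G00 X81.20 Y76.69
M3 S314
G1 X74.27 Y73.50 F3734
G1 X71.08 Y80.43
G1 X78.01 Y83.62
G1 X81.20 Y76.69
G00 X161.34 Y34.13
M3 S314
G1 X158.78 Y43.68 F3734
G1 X151.79 Y50.67
G1 X142.24 Y53.23
G1 X132.69 Y50.67
G1 X125.70 Y43.68
G1 X123.14 Y34.13
G1 X125.70 Y24.58
G1 X132.69 Y17.59
G1 X142.24 Y15.03
G1 X151.79 Y17.59
G1 X158.78 Y24.58
G1 X161.34 Y34.13
G00 X21.52 Y164.54
M3 S314
G1 X98.60 Y164.54 F3734
G1 X98.60 Y86.45
G1 X21.52 Y86.45
G1 X21.52 Y164.54
G00 X114.28 Y105.18
M3 S314
G1 X111.24 Y117.40 F3734
G1 X111.26 Y126.07
G1 X114.33 Y131.19
G1 X120.47 Y132.77
G1 X129.66 Y130.79
G1 X141.91 Y125.27
M5
G00 X0.00 Y0.00

viewBox `0 0 171.49 188.11` with mm width/height → 1 unit = 1 mm. Flip: y_m = 188.11 − y_svg.

**Shape 1** — `<path>` regular polygon, stroke `#008000` → engrave (S314, F3734). Machine vertices: (81.20,76.69) → (74.27,73.50) → (71.08,80.43) → (78.01,83.62) → (81.20,76.69). Closed: final G1 returns to the first vertex.

**Shape 2** — `<circle>` circle, stroke `#008000` → engrave (S314, F3734). Machine vertices: (161.34,34.13) → (158.78,43.68) → (151.79,50.67) → (142.24,53.23) → (132.69,50.67) → (125.70,43.68) → (123.14,34.13) → (125.70,24.58) → (132.69,17.59) → (142.24,15.03) → (151.79,17.59) → (158.78,24.58) → (161.34,34.13). Closed: final G1 returns to the first vertex.

**Shape 3** — `<rect>` rectangle, stroke `#008000` → engrave (S314, F3734). Machine vertices: (21.52,164.54) → (98.60,164.54) → (98.60,86.45) → (21.52,86.45) → (21.52,164.54). Closed: final G1 returns to the first vertex.

**Shape 4** — `<path>` quadratic bezier, stroke `#008000` → engrave (S314, F3734). Control points (SVG): P0=(114.28,82.93), P1=(100.57,40.95), P2=(141.91,62.84); sampled at t=k/6. Machine vertices: (114.28,105.18) → (111.24,117.40) → (111.26,126.07) → (114.33,131.19) → (120.47,132.77) → (129.66,130.79) → (141.91,125.27). Open path.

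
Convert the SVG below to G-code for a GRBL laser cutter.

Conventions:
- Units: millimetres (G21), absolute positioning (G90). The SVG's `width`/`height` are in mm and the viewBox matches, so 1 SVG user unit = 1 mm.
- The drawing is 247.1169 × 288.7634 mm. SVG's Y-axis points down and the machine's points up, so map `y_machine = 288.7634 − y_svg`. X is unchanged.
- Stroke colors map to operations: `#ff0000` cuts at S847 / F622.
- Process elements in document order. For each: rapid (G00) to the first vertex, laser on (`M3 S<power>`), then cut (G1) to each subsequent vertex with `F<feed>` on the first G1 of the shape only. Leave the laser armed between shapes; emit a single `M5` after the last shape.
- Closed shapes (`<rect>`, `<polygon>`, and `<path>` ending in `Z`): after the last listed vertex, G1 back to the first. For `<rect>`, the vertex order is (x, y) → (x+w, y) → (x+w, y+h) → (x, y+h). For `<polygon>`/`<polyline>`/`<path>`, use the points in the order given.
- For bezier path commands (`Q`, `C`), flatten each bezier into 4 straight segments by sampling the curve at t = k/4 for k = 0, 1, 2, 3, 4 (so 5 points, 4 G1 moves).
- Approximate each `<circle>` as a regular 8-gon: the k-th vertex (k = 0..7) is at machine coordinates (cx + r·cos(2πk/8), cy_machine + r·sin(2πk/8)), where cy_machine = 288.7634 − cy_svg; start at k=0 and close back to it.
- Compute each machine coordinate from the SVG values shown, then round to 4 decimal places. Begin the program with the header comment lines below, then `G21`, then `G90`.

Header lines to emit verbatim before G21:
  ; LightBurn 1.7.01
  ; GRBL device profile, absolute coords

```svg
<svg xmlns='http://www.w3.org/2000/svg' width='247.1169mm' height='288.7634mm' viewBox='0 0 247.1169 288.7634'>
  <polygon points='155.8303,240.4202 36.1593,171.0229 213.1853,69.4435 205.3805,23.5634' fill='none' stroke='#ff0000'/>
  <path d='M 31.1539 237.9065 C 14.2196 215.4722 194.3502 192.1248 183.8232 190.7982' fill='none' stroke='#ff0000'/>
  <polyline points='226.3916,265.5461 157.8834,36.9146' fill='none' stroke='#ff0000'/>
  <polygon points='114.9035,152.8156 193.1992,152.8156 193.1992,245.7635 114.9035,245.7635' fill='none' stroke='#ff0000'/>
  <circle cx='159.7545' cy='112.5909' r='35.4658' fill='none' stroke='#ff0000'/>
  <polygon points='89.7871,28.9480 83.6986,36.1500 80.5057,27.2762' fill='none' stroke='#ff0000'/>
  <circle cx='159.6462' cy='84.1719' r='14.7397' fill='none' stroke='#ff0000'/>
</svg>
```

viewBox `0 0 247.1169 288.7634` with mm width/height → 1 unit = 1 mm. Flip: y_m = 288.7634 − y_svg.

**Shape 1** — `<polygon>` closed polygon, stroke `#ff0000` → cut (S847, F622). Machine vertices: (155.8303,48.3432) → (36.1593,117.7405) → (213.1853,219.3199) → (205.3805,265.2000) → (155.8303,48.3432). Closed: final G1 returns to the first vertex.

**Shape 2** — `<path>` cubic bezier, stroke `#ff0000` → cut (S847, F622). Control points (SVG): P0=(31.1539,237.9065), P1=(14.2196,215.4722), P2=(194.3502,192.1248), P3=(183.8232,190.7982); sampled at t=k/4. Machine vertices: (31.1539,50.8569) → (49.3447,67.4955) → (105.0858,82.3264) → (162.0283,93.1997) → (183.8232,97.9652). Open path.

**Shape 3** — `<polyline>` line segment, stroke `#ff0000` → cut (S847, F622). Machine vertices: (226.3916,23.2173) → (157.8834,251.8488). Open path.

**Shape 4** — `<polygon>` rectangle, stroke `#ff0000` → cut (S847, F622). Machine vertices: (114.9035,135.9478) → (193.1992,135.9478) → (193.1992,42.9999) → (114.9035,42.9999) → (114.9035,135.9478). Closed: final G1 returns to the first vertex.

**Shape 5** — `<circle>` circle, stroke `#ff0000` → cut (S847, F622). Machine vertices: (195.2203,176.1725) → (184.8326,201.2506) → (159.7545,211.6383) → (134.6764,201.2506) → (124.2887,176.1725) → (134.6764,151.0944) → (159.7545,140.7067) → (184.8326,151.0944) → (195.2203,176.1725). Closed: final G1 returns to the first vertex.

**Shape 6** — `<polygon>` regular polygon, stroke `#ff0000` → cut (S847, F622). Machine vertices: (89.7871,259.8154) → (83.6986,252.6134) → (80.5057,261.4872) → (89.7871,259.8154). Closed: final G1 returns to the first vertex.

**Shape 7** — `<circle>` circle, stroke `#ff0000` → cut (S847, F622). Machine vertices: (174.3859,204.5915) → (170.0687,215.0140) → (159.6462,219.3312) → (149.2237,215.0140) → (144.9065,204.5915) → (149.2237,194.1690) → (159.6462,189.8518) → (170.0687,194.1690) → (174.3859,204.5915). Closed: final G1 returns to the first vertex.

; LightBurn 1.7.01
; GRBL device profile, absolute coords
G21
G90
G00 X155.8303 Y48.3432
M3 S847
G1 X36.1593 Y117.7405 F622
G1 X213.1853 Y219.3199
G1 X205.3805 Y265.2000
G1 X155.8303 Y48.3432
G00 X31.1539 Y50.8569
M3 S847
G1 X49.3447 Y67.4955 F622
G1 X105.0858 Y82.3264
G1 X162.0283 Y93.1997
G1 X183.8232 Y97.9652
G00 X226.3916 Y23.2173
M3 S847
G1 X157.8834 Y251.8488 F622
G00 X114.9035 Y135.9478
M3 S847
G1 X193.1992 Y135.9478 F622
G1 X193.1992 Y42.9999
G1 X114.9035 Y42.9999
G1 X114.9035 Y135.9478
G00 X195.2203 Y176.1725
M3 S847
G1 X184.8326 Y201.2506 F622
G1 X159.7545 Y211.6383
G1 X134.6764 Y201.2506
G1 X124.2887 Y176.1725
G1 X134.6764 Y151.0944
G1 X159.7545 Y140.7067
G1 X184.8326 Y151.0944
G1 X195.2203 Y176.1725
G00 X89.7871 Y259.8154
M3 S847
G1 X83.6986 Y252.6134 F622
G1 X80.5057 Y261.4872
G1 X89.7871 Y259.8154
G00 X174.3859 Y204.5915
M3 S847
G1 X170.0687 Y215.0140 F622
G1 X159.6462 Y219.3312
G1 X149.2237 Y215.0140
G1 X144.9065 Y204.5915
G1 X149.2237 Y194.1690
G1 X159.6462 Y189.8518
G1 X170.0687 Y194.1690
G1 X174.3859 Y204.5915
M5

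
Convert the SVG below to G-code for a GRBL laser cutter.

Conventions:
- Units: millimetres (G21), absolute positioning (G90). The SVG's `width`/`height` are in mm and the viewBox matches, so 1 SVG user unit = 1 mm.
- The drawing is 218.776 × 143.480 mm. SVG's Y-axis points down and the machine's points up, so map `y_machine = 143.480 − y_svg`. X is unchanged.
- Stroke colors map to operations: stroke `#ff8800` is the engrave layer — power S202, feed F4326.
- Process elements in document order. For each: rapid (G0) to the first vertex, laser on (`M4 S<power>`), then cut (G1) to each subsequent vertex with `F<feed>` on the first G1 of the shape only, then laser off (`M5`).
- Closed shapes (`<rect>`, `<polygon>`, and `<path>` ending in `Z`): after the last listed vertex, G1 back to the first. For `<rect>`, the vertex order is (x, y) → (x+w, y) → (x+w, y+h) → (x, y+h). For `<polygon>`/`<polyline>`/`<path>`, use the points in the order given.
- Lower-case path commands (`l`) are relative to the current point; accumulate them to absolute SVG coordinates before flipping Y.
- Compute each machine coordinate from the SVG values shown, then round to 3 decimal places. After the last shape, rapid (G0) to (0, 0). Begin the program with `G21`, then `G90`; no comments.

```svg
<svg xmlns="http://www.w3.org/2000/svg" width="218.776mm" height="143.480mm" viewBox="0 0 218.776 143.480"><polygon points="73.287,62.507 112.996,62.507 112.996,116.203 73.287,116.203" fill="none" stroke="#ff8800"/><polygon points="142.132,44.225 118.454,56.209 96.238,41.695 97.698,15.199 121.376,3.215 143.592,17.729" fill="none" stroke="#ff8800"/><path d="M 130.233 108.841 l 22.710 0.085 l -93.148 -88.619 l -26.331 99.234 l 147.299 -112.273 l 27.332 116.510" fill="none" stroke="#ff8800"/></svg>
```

G21
G90
G0 X73.287 Y80.973
M4 S202
G1 X112.996 Y80.973 F4326
G1 X112.996 Y27.277
G1 X73.287 Y27.277
G1 X73.287 Y80.973
M5
G0 X142.132 Y99.255
M4 S202
G1 X118.454 Y87.271 F4326
G1 X96.238 Y101.785
G1 X97.698 Y128.281
G1 X121.376 Y140.265
G1 X143.592 Y125.751
G1 X142.132 Y99.255
M5
G0 X130.233 Y34.639
M4 S202
G1 X152.943 Y34.554 F4326
G1 X59.795 Y123.173
G1 X33.464 Y23.939
G1 X180.763 Y136.212
G1 X208.095 Y19.702
M5
G0 X0.000 Y0.000

viewBox `0 0 218.776 143.480` with mm width/height → 1 unit = 1 mm. Flip: y_m = 143.480 − y_svg.

**Shape 1** — `<polygon>` rectangle, stroke `#ff8800` → engrave (S202, F4326). Machine vertices: (73.287,80.973) → (112.996,80.973) → (112.996,27.277) → (73.287,27.277) → (73.287,80.973). Closed: final G1 returns to the first vertex.

**Shape 2** — `<polygon>` regular polygon, stroke `#ff8800` → engrave (S202, F4326). Machine vertices: (142.132,99.255) → (118.454,87.271) → (96.238,101.785) → (97.698,128.281) → (121.376,140.265) → (143.592,125.751) → (142.132,99.255). Closed: final G1 returns to the first vertex.

**Shape 3** — `<path>` open polyline, stroke `#ff8800` → engrave (S202, F4326). Machine vertices: (130.233,34.639) → (152.943,34.554) → (59.795,123.173) → (33.464,23.939) → (180.763,136.212) → (208.095,19.702). Open path.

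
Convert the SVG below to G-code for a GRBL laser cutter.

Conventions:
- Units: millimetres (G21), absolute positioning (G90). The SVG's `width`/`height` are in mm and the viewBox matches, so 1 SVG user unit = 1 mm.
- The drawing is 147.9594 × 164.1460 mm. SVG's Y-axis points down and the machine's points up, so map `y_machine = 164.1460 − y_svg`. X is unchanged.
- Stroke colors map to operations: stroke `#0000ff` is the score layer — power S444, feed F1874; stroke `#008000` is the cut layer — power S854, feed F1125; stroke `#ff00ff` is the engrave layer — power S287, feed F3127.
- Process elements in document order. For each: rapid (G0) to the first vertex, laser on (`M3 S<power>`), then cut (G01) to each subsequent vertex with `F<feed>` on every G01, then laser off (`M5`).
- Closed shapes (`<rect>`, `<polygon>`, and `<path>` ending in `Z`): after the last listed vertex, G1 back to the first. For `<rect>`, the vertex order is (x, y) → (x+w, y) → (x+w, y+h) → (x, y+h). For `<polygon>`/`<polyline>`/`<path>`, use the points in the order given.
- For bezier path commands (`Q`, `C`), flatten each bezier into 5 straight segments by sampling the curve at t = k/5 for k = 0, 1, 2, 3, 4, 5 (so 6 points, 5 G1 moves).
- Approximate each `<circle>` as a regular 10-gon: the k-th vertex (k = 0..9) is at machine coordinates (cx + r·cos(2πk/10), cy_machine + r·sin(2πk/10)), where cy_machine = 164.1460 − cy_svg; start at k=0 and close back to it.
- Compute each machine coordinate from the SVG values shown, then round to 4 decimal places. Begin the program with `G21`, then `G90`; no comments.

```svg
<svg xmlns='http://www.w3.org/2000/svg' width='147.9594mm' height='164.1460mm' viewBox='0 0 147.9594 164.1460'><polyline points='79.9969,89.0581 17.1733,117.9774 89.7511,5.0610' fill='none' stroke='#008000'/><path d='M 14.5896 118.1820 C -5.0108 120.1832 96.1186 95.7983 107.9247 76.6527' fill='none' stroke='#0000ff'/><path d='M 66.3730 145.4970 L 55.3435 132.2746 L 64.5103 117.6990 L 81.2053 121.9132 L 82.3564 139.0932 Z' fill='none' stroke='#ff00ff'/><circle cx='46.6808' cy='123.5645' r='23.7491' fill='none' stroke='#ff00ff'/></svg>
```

G21
G90
G0 X79.9969 Y75.0879
M3 S854
G01 X17.1733 Y46.1686 F1125
G01 X89.7511 Y159.0850 F1125
M5
G0 X14.5896 Y45.9640
M3 S444
G01 X15.6365 Y47.6766 F1874
G01 X35.5760 Y54.2039 F1874
G01 X64.3256 Y64.0277 F1874
G01 X91.8027 Y75.6302 F1874
G01 X107.9247 Y87.4933 F1874
M5
G0 X66.3730 Y18.6490
M3 S287
G01 X55.3435 Y31.8714 F3127
G01 X64.5103 Y46.4470 F3127
G01 X81.2053 Y42.2328 F3127
G01 X82.3564 Y25.0528 F3127
G01 X66.3730 Y18.6490 F3127
M5
G0 X70.4299 Y40.5815
M3 S287
G01 X65.8942 Y54.5409 F3127
G01 X54.0197 Y63.1682 F3127
G01 X39.3419 Y63.1682 F3127
G01 X27.4674 Y54.5409 F3127
G01 X22.9317 Y40.5815 F3127
G01 X27.4674 Y26.6221 F3127
G01 X39.3419 Y17.9948 F3127
G01 X54.0197 Y17.9948 F3127
G01 X65.8942 Y26.6221 F3127
G01 X70.4299 Y40.5815 F3127
M5

Since the viewBox matches the mm dimensions, user units are millimetres directly. The only transform is the Y-flip y_m = 164.1460 − y_svg.

Shape 1 is a open polyline drawn with `<polyline>`. Its stroke #008000 means cut at S854, F1125. After flipping Y the toolpath is (79.9969,75.0879) → (17.1733,46.1686) → (89.7511,159.0850).

Shape 2 is a cubic bezier drawn with `<path>`. Its stroke #0000ff means score at S444, F1874. After flipping Y the toolpath is (14.5896,45.9640) → (15.6365,47.6766) → (35.5760,54.2039) → (64.3256,64.0277) → (91.8027,75.6302) → (107.9247,87.4933).

Shape 3 is a regular polygon drawn with `<path>`. Its stroke #ff00ff means engrave at S287, F3127. After flipping Y the toolpath is (66.3730,18.6490) → (55.3435,31.8714) → (64.5103,46.4470) → (81.2053,42.2328) → (82.3564,25.0528) → (66.3730,18.6490), returning to the start.

Shape 4 is a circle drawn with `<circle>`. Its stroke #ff00ff means engrave at S287, F3127. After flipping Y the toolpath is (70.4299,40.5815) → (65.8942,54.5409) → (54.0197,63.1682) → (39.3419,63.1682) → (27.4674,54.5409) → (22.9317,40.5815) → (27.4674,26.6221) → (39.3419,17.9948) → (54.0197,17.9948) → (65.8942,26.6221) → (70.4299,40.5815), returning to the start.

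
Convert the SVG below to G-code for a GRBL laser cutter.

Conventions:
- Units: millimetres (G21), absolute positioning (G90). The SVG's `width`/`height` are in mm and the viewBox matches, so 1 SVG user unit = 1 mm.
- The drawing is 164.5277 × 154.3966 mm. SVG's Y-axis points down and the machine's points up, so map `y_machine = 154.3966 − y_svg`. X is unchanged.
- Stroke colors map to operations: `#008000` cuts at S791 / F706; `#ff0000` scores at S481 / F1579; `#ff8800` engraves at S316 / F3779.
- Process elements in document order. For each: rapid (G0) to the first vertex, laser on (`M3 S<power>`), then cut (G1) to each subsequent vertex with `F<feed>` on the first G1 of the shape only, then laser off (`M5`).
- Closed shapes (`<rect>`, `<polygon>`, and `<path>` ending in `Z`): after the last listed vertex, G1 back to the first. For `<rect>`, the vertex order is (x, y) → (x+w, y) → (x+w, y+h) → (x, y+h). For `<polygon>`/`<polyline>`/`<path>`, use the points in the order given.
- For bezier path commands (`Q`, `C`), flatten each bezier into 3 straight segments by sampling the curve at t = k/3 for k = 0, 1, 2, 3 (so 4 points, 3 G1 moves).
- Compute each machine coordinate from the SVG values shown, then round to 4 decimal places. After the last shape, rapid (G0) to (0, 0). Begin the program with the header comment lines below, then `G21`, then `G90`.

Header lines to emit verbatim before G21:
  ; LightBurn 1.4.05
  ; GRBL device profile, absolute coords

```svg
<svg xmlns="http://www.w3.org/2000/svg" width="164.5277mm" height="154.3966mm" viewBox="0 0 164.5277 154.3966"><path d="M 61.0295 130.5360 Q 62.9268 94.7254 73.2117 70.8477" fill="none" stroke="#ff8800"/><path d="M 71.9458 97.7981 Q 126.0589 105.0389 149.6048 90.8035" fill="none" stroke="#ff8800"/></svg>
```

; LightBurn 1.4.05
; GRBL device profile, absolute coords
G21
G90
G0 X61.0295 Y23.8606
M3 S316
G1 X63.2263 Y46.4085 F3779
G1 X67.2871 Y66.3046
G1 X73.2117 Y83.5489
M5
G0 X71.9458 Y56.5985
M3 S316
G1 X104.6248 Y54.1575 F3779
G1 X130.5112 Y56.4891
G1 X149.6048 Y63.5931
M5
G0 X0.0000 Y0.0000

1 u = 1 mm; y_m = 154.3966 − y.

[1] `<path>` quadratic bezier, #ff8800→engrave S316 F3779: (61.0295,23.8606) → (63.2263,46.4085) → (67.2871,66.3046) → (73.2117,83.5489)

[2] `<path>` quadratic bezier, #ff8800→engrave S316 F3779: (71.9458,56.5985) → (104.6248,54.1575) → (130.5112,56.4891) → (149.6048,63.5931)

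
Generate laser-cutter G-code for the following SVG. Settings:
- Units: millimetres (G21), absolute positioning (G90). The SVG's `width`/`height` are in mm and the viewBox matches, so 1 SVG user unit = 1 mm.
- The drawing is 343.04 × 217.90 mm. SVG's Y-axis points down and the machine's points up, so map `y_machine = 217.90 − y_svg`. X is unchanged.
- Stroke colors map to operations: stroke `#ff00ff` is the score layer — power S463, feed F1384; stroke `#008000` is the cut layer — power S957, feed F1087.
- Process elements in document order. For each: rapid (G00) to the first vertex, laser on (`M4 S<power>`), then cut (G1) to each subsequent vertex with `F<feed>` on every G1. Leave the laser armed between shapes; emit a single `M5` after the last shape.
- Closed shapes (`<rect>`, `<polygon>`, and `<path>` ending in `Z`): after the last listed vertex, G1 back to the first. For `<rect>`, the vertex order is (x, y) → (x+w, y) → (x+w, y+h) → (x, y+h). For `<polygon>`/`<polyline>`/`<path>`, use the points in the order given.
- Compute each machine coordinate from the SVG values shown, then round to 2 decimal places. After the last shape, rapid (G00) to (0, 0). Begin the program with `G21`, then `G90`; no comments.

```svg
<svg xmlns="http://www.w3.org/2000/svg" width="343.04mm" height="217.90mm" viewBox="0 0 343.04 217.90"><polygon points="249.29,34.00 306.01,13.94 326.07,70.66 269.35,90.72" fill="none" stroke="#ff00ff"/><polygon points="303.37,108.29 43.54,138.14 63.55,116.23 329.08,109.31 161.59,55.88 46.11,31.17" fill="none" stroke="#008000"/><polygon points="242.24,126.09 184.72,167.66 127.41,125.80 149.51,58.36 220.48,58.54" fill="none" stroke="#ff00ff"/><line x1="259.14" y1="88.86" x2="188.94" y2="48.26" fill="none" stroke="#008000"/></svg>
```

G21
G90
G00 X249.29 Y183.90
M4 S463
G1 X306.01 Y203.96 F1384
G1 X326.07 Y147.24 F1384
G1 X269.35 Y127.18 F1384
G1 X249.29 Y183.90 F1384
G00 X303.37 Y109.61
M4 S957
G1 X43.54 Y79.76 F1087
G1 X63.55 Y101.67 F1087
G1 X329.08 Y108.59 F1087
G1 X161.59 Y162.02 F1087
G1 X46.11 Y186.73 F1087
G1 X303.37 Y109.61 F1087
G00 X242.24 Y91.81
M4 S463
G1 X184.72 Y50.24 F1384
G1 X127.41 Y92.10 F1384
G1 X149.51 Y159.54 F1384
G1 X220.48 Y159.36 F1384
G1 X242.24 Y91.81 F1384
G00 X259.14 Y129.04
M4 S957
G1 X188.94 Y169.64 F1087
M5
G00 X0.00 Y0.00

1 u = 1 mm; y_m = 217.90 − y.

[1] `<polygon>` regular polygon, #ff00ff→score S463 F1384: (249.29,183.90) → (306.01,203.96) → (326.07,147.24) → (269.35,127.18) → (249.29,183.90) (closed)

[2] `<polygon>` closed polygon, #008000→cut S957 F1087: (303.37,109.61) → (43.54,79.76) → (63.55,101.67) → (329.08,108.59) → (161.59,162.02) → (46.11,186.73) → (303.37,109.61) (closed)

[3] `<polygon>` regular polygon, #ff00ff→score S463 F1384: (242.24,91.81) → (184.72,50.24) → (127.41,92.10) → (149.51,159.54) → (220.48,159.36) → (242.24,91.81) (closed)

[4] `<line>` line segment, #008000→cut S957 F1087: (259.14,129.04) → (188.94,169.64)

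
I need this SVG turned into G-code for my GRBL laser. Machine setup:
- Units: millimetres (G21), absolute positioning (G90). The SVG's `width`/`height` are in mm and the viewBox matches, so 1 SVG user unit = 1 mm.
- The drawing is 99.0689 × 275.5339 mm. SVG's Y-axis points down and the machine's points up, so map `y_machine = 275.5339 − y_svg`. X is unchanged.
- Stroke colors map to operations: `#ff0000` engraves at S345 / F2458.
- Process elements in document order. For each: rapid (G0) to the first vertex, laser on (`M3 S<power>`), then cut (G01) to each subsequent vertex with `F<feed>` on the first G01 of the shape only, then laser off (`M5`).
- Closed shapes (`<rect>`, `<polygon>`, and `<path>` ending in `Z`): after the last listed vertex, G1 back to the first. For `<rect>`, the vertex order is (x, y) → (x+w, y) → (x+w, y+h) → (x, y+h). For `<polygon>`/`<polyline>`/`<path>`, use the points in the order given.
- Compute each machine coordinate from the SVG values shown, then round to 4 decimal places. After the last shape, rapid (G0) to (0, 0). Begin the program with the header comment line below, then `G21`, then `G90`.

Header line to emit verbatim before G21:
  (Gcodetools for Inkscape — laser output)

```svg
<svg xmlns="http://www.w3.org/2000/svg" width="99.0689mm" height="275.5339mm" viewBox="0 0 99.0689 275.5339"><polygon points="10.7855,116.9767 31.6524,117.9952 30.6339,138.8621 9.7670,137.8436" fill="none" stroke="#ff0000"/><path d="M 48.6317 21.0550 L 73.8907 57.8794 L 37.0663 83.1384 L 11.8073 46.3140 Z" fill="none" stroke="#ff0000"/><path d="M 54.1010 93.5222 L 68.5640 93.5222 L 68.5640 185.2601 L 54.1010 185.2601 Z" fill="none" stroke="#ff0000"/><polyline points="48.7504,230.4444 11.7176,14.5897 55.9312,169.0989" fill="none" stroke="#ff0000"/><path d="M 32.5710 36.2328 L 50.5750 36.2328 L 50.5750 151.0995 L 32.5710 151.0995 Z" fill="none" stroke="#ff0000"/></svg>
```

(Gcodetools for Inkscape — laser output)
G21
G90
G0 X10.7855 Y158.5572
M3 S345
G01 X31.6524 Y157.5387 F2458
G01 X30.6339 Y136.6718
G01 X9.7670 Y137.6903
G01 X10.7855 Y158.5572
M5
G0 X48.6317 Y254.4789
M3 S345
G01 X73.8907 Y217.6545 F2458
G01 X37.0663 Y192.3955
G01 X11.8073 Y229.2199
G01 X48.6317 Y254.4789
M5
G0 X54.1010 Y182.0117
M3 S345
G01 X68.5640 Y182.0117 F2458
G01 X68.5640 Y90.2738
G01 X54.1010 Y90.2738
G01 X54.1010 Y182.0117
M5
G0 X48.7504 Y45.0895
M3 S345
G01 X11.7176 Y260.9442 F2458
G01 X55.9312 Y106.4350
M5
G0 X32.5710 Y239.3011
M3 S345
G01 X50.5750 Y239.3011 F2458
G01 X50.5750 Y124.4344
G01 X32.5710 Y124.4344
G01 X32.5710 Y239.3011
M5
G0 X0.0000 Y0.0000

1 u = 1 mm; y_m = 275.5339 − y.

[1] `<polygon>` regular polygon, #ff0000→engrave S345 F2458: (10.7855,158.5572) → (31.6524,157.5387) → (30.6339,136.6718) → (9.7670,137.6903) → (10.7855,158.5572) (closed)

[2] `<path>` regular polygon, #ff0000→engrave S345 F2458: (48.6317,254.4789) → (73.8907,217.6545) → (37.0663,192.3955) → (11.8073,229.2199) → (48.6317,254.4789) (closed)

[3] `<path>` rectangle, #ff0000→engrave S345 F2458: (54.1010,182.0117) → (68.5640,182.0117) → (68.5640,90.2738) → (54.1010,90.2738) → (54.1010,182.0117) (closed)

[4] `<polyline>` open polyline, #ff0000→engrave S345 F2458: (48.7504,45.0895) → (11.7176,260.9442) → (55.9312,106.4350)

[5] `<path>` rectangle, #ff0000→engrave S345 F2458: (32.5710,239.3011) → (50.5750,239.3011) → (50.5750,124.4344) → (32.5710,124.4344) → (32.5710,239.3011) (closed)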